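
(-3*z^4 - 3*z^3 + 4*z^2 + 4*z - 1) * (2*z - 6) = -6*z^5 + 12*z^4 + 26*z^3 - 16*z^2 - 26*z + 6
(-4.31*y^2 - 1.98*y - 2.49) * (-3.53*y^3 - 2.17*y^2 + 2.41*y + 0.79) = 15.2143*y^5 + 16.3421*y^4 + 2.6992*y^3 - 2.7734*y^2 - 7.5651*y - 1.9671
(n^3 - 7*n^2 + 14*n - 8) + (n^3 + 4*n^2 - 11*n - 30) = 2*n^3 - 3*n^2 + 3*n - 38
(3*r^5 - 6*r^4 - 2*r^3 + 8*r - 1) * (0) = 0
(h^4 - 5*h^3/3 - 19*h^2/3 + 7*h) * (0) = 0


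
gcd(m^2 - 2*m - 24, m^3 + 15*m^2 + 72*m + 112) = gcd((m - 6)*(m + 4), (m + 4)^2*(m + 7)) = m + 4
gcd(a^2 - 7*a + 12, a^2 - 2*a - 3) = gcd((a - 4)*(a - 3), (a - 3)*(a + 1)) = a - 3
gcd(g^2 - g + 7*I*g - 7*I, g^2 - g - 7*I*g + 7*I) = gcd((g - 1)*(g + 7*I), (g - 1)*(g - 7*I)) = g - 1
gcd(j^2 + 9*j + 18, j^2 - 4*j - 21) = j + 3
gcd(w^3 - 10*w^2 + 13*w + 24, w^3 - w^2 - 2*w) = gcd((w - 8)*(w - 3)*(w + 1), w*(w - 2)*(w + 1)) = w + 1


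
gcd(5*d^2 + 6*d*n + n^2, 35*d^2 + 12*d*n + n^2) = 5*d + n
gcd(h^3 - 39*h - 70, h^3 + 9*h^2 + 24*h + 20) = h^2 + 7*h + 10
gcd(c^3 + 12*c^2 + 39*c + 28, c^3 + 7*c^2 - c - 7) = c^2 + 8*c + 7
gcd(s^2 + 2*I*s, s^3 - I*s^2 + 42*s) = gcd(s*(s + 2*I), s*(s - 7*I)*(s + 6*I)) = s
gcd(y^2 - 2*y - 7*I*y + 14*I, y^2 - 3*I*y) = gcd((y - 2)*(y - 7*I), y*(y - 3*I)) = 1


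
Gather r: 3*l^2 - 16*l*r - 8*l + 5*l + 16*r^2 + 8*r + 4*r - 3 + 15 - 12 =3*l^2 - 3*l + 16*r^2 + r*(12 - 16*l)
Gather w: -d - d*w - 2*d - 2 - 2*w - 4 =-3*d + w*(-d - 2) - 6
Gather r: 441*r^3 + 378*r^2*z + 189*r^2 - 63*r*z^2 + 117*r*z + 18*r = 441*r^3 + r^2*(378*z + 189) + r*(-63*z^2 + 117*z + 18)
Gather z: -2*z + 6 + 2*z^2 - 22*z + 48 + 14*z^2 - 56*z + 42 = 16*z^2 - 80*z + 96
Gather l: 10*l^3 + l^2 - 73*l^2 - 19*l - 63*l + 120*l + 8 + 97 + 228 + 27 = 10*l^3 - 72*l^2 + 38*l + 360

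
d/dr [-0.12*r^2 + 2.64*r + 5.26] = 2.64 - 0.24*r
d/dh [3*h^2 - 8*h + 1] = 6*h - 8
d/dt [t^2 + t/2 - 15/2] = 2*t + 1/2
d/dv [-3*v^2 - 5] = -6*v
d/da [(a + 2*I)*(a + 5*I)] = 2*a + 7*I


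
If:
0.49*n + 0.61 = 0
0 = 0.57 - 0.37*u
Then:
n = -1.24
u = 1.54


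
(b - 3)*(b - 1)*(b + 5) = b^3 + b^2 - 17*b + 15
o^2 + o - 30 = (o - 5)*(o + 6)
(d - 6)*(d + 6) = d^2 - 36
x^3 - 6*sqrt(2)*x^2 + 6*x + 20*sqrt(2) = (x - 5*sqrt(2))*(x - 2*sqrt(2))*(x + sqrt(2))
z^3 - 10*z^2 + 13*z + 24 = (z - 8)*(z - 3)*(z + 1)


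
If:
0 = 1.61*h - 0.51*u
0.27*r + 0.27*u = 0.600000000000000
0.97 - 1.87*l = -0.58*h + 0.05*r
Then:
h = 0.316770186335404*u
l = 0.124987544424885*u + 0.459298871063577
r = 2.22222222222222 - u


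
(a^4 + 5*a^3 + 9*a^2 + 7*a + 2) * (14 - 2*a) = -2*a^5 + 4*a^4 + 52*a^3 + 112*a^2 + 94*a + 28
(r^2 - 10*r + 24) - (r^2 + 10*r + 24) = -20*r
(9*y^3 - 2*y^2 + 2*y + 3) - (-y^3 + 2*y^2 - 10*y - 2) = 10*y^3 - 4*y^2 + 12*y + 5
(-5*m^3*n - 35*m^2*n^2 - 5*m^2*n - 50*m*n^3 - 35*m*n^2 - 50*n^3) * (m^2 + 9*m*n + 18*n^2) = -5*m^5*n - 80*m^4*n^2 - 5*m^4*n - 455*m^3*n^3 - 80*m^3*n^2 - 1080*m^2*n^4 - 455*m^2*n^3 - 900*m*n^5 - 1080*m*n^4 - 900*n^5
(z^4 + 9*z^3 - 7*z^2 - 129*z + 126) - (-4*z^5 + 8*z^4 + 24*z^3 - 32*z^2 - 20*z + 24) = 4*z^5 - 7*z^4 - 15*z^3 + 25*z^2 - 109*z + 102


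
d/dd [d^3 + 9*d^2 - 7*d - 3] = 3*d^2 + 18*d - 7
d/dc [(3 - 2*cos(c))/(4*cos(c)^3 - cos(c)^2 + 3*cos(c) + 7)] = (-18*cos(c) + 19*cos(2*c) - 4*cos(3*c) + 42)*sin(c)/(4*cos(c)^3 - cos(c)^2 + 3*cos(c) + 7)^2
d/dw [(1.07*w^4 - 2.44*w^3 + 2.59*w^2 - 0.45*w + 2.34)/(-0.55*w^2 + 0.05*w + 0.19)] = (-1.177*w^5 + 1.5025*w^4 + 0.5692*w^3 - 1.5088*w^2 + 3.5582*w - 0.2025)/(0.3025*w^4 - 0.055*w^3 - 0.2065*w^2 + 0.019*w + 0.0361)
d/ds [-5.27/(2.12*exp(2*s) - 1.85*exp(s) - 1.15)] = (22.3448*exp(s) - 9.7495)*exp(s)/(-2.12*exp(2*s) + 1.85*exp(s) + 1.15)^2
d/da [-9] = 0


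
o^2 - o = o*(o - 1)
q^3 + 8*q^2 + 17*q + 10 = (q + 1)*(q + 2)*(q + 5)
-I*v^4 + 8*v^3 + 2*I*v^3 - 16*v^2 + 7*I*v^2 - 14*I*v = v*(v - 2)*(v + 7*I)*(-I*v + 1)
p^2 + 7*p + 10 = (p + 2)*(p + 5)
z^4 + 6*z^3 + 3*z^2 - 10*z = z*(z - 1)*(z + 2)*(z + 5)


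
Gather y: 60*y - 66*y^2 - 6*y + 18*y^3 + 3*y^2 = 18*y^3 - 63*y^2 + 54*y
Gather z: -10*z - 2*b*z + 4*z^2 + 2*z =4*z^2 + z*(-2*b - 8)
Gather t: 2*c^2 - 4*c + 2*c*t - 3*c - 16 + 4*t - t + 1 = 2*c^2 - 7*c + t*(2*c + 3) - 15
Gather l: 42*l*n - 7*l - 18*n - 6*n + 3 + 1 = l*(42*n - 7) - 24*n + 4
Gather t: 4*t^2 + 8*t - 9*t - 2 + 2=4*t^2 - t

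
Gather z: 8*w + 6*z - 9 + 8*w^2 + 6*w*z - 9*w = 8*w^2 - w + z*(6*w + 6) - 9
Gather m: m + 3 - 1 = m + 2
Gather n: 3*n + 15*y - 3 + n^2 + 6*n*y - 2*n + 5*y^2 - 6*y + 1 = n^2 + n*(6*y + 1) + 5*y^2 + 9*y - 2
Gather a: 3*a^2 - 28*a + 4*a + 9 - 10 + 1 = 3*a^2 - 24*a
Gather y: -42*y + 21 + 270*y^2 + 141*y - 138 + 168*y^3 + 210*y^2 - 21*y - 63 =168*y^3 + 480*y^2 + 78*y - 180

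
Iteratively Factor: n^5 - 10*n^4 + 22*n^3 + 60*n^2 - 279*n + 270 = (n - 2)*(n^4 - 8*n^3 + 6*n^2 + 72*n - 135) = (n - 3)*(n - 2)*(n^3 - 5*n^2 - 9*n + 45) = (n - 3)^2*(n - 2)*(n^2 - 2*n - 15) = (n - 3)^2*(n - 2)*(n + 3)*(n - 5)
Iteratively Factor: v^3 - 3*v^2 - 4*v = (v)*(v^2 - 3*v - 4) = v*(v - 4)*(v + 1)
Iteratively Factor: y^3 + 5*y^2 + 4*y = (y + 4)*(y^2 + y) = (y + 1)*(y + 4)*(y)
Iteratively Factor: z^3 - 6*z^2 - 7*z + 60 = (z - 5)*(z^2 - z - 12) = (z - 5)*(z + 3)*(z - 4)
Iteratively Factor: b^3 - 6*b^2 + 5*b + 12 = (b + 1)*(b^2 - 7*b + 12) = (b - 3)*(b + 1)*(b - 4)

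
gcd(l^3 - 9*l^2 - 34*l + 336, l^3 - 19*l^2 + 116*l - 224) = l^2 - 15*l + 56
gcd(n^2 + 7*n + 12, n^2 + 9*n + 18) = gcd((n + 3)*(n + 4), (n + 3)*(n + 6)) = n + 3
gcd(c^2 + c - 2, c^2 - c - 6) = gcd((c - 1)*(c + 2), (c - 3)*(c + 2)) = c + 2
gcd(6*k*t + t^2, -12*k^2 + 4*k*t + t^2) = 6*k + t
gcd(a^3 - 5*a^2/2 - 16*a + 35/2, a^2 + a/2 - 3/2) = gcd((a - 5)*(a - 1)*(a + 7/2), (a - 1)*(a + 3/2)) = a - 1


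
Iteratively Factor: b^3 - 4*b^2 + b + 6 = (b - 3)*(b^2 - b - 2) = (b - 3)*(b - 2)*(b + 1)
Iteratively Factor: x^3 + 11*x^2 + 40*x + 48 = (x + 3)*(x^2 + 8*x + 16) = (x + 3)*(x + 4)*(x + 4)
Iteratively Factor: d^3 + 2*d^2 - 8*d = (d)*(d^2 + 2*d - 8) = d*(d - 2)*(d + 4)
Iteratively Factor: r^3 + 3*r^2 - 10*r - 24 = (r + 2)*(r^2 + r - 12) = (r + 2)*(r + 4)*(r - 3)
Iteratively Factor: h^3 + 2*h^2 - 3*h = (h + 3)*(h^2 - h) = h*(h + 3)*(h - 1)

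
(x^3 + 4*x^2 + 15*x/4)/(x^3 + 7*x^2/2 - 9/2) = x*(2*x + 5)/(2*(x^2 + 2*x - 3))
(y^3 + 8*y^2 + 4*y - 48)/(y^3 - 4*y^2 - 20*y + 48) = (y + 6)/(y - 6)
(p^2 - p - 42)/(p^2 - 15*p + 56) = (p + 6)/(p - 8)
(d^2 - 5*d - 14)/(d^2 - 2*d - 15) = (-d^2 + 5*d + 14)/(-d^2 + 2*d + 15)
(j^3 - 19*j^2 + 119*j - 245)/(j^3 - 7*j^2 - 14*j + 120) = (j^2 - 14*j + 49)/(j^2 - 2*j - 24)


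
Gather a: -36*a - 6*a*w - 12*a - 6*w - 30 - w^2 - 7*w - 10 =a*(-6*w - 48) - w^2 - 13*w - 40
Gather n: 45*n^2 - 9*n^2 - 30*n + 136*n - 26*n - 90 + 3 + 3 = 36*n^2 + 80*n - 84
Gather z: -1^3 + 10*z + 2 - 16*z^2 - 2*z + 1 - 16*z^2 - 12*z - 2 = -32*z^2 - 4*z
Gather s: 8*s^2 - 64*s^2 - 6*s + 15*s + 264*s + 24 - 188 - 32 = -56*s^2 + 273*s - 196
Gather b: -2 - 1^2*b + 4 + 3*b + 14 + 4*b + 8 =6*b + 24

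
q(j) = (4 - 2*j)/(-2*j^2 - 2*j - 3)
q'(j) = (4 - 2*j)*(4*j + 2)/(-2*j^2 - 2*j - 3)^2 - 2/(-2*j^2 - 2*j - 3) = 2*(-2*j^2 + 8*j + 7)/(4*j^4 + 8*j^3 + 16*j^2 + 12*j + 9)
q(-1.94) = -1.19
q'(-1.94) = -0.73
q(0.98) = -0.30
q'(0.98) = 0.55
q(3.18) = 0.08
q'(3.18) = 0.03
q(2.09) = 0.01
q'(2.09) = 0.12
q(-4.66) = -0.36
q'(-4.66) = -0.11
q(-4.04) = -0.44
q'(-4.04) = -0.15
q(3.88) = 0.09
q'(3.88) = 0.01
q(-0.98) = -2.01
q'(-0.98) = -0.63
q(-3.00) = -0.67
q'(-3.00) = -0.31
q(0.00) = -1.33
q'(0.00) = 1.56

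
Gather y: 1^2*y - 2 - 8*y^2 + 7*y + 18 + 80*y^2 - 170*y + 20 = 72*y^2 - 162*y + 36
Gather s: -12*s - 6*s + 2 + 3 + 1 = 6 - 18*s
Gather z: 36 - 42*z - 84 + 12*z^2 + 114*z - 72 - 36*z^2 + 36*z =-24*z^2 + 108*z - 120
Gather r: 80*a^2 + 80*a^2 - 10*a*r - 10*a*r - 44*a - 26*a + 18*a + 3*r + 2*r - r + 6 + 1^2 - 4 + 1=160*a^2 - 52*a + r*(4 - 20*a) + 4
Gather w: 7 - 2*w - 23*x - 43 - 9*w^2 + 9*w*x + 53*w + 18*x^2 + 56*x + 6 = -9*w^2 + w*(9*x + 51) + 18*x^2 + 33*x - 30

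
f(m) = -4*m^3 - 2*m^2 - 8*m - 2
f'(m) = -12*m^2 - 4*m - 8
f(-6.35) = 992.35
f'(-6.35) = -466.47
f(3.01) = -153.28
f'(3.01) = -128.76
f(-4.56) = 372.17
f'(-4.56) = -239.28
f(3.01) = -153.28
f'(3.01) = -128.76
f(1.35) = -26.29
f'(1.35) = -35.27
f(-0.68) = 3.77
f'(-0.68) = -10.83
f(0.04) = -2.32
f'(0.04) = -8.18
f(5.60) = -811.98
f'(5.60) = -406.72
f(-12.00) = 6718.00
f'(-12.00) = -1688.00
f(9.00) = -3152.00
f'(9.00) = -1016.00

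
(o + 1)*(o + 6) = o^2 + 7*o + 6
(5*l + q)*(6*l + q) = 30*l^2 + 11*l*q + q^2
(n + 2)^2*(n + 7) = n^3 + 11*n^2 + 32*n + 28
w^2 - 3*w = w*(w - 3)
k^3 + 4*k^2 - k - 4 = (k - 1)*(k + 1)*(k + 4)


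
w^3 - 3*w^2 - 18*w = w*(w - 6)*(w + 3)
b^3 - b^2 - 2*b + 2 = (b - 1)*(b - sqrt(2))*(b + sqrt(2))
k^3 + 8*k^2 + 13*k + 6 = (k + 1)^2*(k + 6)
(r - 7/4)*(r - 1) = r^2 - 11*r/4 + 7/4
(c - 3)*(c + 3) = c^2 - 9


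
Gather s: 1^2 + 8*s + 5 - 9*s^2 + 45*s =-9*s^2 + 53*s + 6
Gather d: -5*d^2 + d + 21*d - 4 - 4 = -5*d^2 + 22*d - 8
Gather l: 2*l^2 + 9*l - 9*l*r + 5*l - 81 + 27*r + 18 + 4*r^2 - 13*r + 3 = 2*l^2 + l*(14 - 9*r) + 4*r^2 + 14*r - 60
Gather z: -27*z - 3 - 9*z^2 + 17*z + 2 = -9*z^2 - 10*z - 1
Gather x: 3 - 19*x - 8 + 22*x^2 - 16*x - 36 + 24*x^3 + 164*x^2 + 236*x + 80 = 24*x^3 + 186*x^2 + 201*x + 39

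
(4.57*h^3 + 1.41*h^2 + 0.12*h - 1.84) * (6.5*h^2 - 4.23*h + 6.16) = 29.705*h^5 - 10.1661*h^4 + 22.9669*h^3 - 3.782*h^2 + 8.5224*h - 11.3344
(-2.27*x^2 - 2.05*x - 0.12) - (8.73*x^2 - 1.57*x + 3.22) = -11.0*x^2 - 0.48*x - 3.34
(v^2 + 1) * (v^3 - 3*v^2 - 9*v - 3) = v^5 - 3*v^4 - 8*v^3 - 6*v^2 - 9*v - 3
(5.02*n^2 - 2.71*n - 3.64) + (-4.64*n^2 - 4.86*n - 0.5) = 0.38*n^2 - 7.57*n - 4.14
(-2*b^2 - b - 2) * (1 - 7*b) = 14*b^3 + 5*b^2 + 13*b - 2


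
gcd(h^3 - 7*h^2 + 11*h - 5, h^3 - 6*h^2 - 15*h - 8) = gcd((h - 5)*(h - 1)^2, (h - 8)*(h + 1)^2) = 1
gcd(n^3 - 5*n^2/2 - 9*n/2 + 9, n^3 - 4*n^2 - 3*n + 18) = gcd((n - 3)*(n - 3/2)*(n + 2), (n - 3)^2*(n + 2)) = n^2 - n - 6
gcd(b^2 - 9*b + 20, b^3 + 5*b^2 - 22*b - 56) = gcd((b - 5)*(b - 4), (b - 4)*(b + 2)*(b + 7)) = b - 4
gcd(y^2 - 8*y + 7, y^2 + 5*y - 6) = y - 1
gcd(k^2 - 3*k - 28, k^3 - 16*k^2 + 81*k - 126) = k - 7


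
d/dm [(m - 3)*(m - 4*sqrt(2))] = 2*m - 4*sqrt(2) - 3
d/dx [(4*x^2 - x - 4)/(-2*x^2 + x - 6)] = 2*(x^2 - 32*x + 5)/(4*x^4 - 4*x^3 + 25*x^2 - 12*x + 36)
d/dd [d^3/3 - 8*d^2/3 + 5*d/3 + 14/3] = d^2 - 16*d/3 + 5/3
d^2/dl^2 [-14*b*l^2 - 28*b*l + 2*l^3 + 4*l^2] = -28*b + 12*l + 8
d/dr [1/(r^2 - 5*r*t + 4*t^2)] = (-2*r + 5*t)/(r^2 - 5*r*t + 4*t^2)^2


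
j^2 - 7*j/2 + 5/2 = (j - 5/2)*(j - 1)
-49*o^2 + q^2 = (-7*o + q)*(7*o + q)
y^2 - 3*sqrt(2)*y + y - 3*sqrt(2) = (y + 1)*(y - 3*sqrt(2))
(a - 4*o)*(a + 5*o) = a^2 + a*o - 20*o^2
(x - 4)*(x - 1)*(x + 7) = x^3 + 2*x^2 - 31*x + 28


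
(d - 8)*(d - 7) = d^2 - 15*d + 56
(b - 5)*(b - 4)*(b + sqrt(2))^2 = b^4 - 9*b^3 + 2*sqrt(2)*b^3 - 18*sqrt(2)*b^2 + 22*b^2 - 18*b + 40*sqrt(2)*b + 40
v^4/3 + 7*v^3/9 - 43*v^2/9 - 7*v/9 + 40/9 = (v/3 + 1/3)*(v - 8/3)*(v - 1)*(v + 5)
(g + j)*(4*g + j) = 4*g^2 + 5*g*j + j^2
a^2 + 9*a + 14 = (a + 2)*(a + 7)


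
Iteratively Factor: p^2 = (p)*(p)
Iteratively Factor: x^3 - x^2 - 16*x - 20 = (x - 5)*(x^2 + 4*x + 4) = (x - 5)*(x + 2)*(x + 2)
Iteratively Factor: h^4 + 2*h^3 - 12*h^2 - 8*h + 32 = (h - 2)*(h^3 + 4*h^2 - 4*h - 16) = (h - 2)*(h + 4)*(h^2 - 4) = (h - 2)*(h + 2)*(h + 4)*(h - 2)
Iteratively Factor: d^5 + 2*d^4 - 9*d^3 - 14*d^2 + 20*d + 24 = (d + 2)*(d^4 - 9*d^2 + 4*d + 12) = (d - 2)*(d + 2)*(d^3 + 2*d^2 - 5*d - 6) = (d - 2)^2*(d + 2)*(d^2 + 4*d + 3) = (d - 2)^2*(d + 1)*(d + 2)*(d + 3)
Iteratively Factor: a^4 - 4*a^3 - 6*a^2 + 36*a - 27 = (a - 3)*(a^3 - a^2 - 9*a + 9) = (a - 3)^2*(a^2 + 2*a - 3) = (a - 3)^2*(a - 1)*(a + 3)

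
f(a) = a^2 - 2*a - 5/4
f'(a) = 2*a - 2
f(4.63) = 10.93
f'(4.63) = 7.26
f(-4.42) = 27.13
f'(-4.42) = -10.84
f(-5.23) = 36.56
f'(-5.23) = -12.46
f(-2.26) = 8.38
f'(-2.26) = -6.52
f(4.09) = 7.30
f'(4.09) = 6.18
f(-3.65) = 19.37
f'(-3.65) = -9.30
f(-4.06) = 23.35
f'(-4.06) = -10.12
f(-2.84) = 12.50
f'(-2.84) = -7.68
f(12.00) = 118.75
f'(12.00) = 22.00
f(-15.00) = 253.75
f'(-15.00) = -32.00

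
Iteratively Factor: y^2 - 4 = (y + 2)*(y - 2)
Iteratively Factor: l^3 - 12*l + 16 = (l - 2)*(l^2 + 2*l - 8) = (l - 2)^2*(l + 4)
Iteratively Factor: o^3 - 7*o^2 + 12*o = (o - 3)*(o^2 - 4*o) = (o - 4)*(o - 3)*(o)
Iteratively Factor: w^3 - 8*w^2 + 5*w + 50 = (w - 5)*(w^2 - 3*w - 10) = (w - 5)*(w + 2)*(w - 5)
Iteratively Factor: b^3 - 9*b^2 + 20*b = (b - 4)*(b^2 - 5*b) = (b - 5)*(b - 4)*(b)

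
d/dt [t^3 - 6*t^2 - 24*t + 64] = 3*t^2 - 12*t - 24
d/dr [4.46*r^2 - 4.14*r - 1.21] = 8.92*r - 4.14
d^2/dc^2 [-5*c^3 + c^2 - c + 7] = 2 - 30*c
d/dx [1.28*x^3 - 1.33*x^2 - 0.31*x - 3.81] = 3.84*x^2 - 2.66*x - 0.31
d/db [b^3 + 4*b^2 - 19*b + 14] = 3*b^2 + 8*b - 19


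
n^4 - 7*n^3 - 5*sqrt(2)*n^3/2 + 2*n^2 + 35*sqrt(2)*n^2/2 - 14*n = n*(n - 7)*(n - 2*sqrt(2))*(n - sqrt(2)/2)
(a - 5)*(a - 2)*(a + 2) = a^3 - 5*a^2 - 4*a + 20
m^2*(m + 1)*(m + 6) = m^4 + 7*m^3 + 6*m^2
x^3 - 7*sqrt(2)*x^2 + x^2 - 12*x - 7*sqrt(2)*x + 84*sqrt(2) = (x - 3)*(x + 4)*(x - 7*sqrt(2))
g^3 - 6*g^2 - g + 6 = (g - 6)*(g - 1)*(g + 1)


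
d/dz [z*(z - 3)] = 2*z - 3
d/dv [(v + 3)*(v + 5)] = 2*v + 8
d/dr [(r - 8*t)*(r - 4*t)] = 2*r - 12*t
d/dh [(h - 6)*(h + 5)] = 2*h - 1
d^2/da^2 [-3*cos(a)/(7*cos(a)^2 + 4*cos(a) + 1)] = 3*(-28*(1 - cos(a)^2)^2 + 49*cos(a)^5 - 140*cos(a)^3 - 60*cos(a)^2 + 43*cos(a) + 36)/(7*cos(a)^2 + 4*cos(a) + 1)^3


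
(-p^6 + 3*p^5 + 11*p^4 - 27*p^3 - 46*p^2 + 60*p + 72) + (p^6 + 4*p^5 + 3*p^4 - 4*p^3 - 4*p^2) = 7*p^5 + 14*p^4 - 31*p^3 - 50*p^2 + 60*p + 72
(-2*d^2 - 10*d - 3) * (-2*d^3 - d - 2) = 4*d^5 + 20*d^4 + 8*d^3 + 14*d^2 + 23*d + 6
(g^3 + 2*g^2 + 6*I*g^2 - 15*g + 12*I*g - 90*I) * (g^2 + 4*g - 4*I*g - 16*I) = g^5 + 6*g^4 + 2*I*g^4 + 17*g^3 + 12*I*g^3 + 84*g^2 - 14*I*g^2 - 168*g - 120*I*g - 1440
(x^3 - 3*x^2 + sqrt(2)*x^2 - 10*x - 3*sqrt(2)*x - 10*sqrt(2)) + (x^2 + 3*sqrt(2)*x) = x^3 - 2*x^2 + sqrt(2)*x^2 - 10*x - 10*sqrt(2)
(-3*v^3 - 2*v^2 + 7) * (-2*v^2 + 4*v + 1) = 6*v^5 - 8*v^4 - 11*v^3 - 16*v^2 + 28*v + 7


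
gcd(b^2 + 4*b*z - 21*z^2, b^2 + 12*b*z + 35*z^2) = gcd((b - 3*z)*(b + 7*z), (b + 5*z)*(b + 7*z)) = b + 7*z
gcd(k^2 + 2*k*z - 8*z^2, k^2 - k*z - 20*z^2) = k + 4*z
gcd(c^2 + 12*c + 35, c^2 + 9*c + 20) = c + 5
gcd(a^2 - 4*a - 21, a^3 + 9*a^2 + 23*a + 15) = a + 3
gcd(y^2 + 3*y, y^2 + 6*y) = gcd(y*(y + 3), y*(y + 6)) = y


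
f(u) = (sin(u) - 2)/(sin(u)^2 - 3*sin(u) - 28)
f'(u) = (-2*sin(u)*cos(u) + 3*cos(u))*(sin(u) - 2)/(sin(u)^2 - 3*sin(u) - 28)^2 + cos(u)/(sin(u)^2 - 3*sin(u) - 28)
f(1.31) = 0.03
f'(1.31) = -0.01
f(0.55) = 0.05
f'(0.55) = -0.03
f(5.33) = 0.11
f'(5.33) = -0.04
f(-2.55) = 0.10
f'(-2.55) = 0.04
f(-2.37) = 0.11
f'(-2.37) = 0.04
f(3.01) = 0.07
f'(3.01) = 0.04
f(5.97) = 0.09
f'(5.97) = -0.05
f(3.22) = 0.07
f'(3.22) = 0.04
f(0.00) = 0.07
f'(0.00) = -0.04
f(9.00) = 0.05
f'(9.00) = 0.04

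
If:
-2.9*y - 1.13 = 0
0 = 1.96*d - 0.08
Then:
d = 0.04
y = -0.39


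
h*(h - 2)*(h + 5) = h^3 + 3*h^2 - 10*h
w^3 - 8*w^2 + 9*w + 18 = (w - 6)*(w - 3)*(w + 1)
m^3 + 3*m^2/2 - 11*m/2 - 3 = (m - 2)*(m + 1/2)*(m + 3)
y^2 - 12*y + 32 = (y - 8)*(y - 4)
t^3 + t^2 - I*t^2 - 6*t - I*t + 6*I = (t - 2)*(t + 3)*(t - I)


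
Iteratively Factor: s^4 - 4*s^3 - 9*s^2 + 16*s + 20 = (s - 5)*(s^3 + s^2 - 4*s - 4) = (s - 5)*(s + 1)*(s^2 - 4) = (s - 5)*(s - 2)*(s + 1)*(s + 2)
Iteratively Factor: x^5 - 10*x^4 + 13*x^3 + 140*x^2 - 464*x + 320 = (x - 1)*(x^4 - 9*x^3 + 4*x^2 + 144*x - 320) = (x - 1)*(x + 4)*(x^3 - 13*x^2 + 56*x - 80) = (x - 4)*(x - 1)*(x + 4)*(x^2 - 9*x + 20) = (x - 5)*(x - 4)*(x - 1)*(x + 4)*(x - 4)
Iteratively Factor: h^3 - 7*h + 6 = (h - 1)*(h^2 + h - 6) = (h - 2)*(h - 1)*(h + 3)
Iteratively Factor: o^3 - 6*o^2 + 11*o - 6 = (o - 3)*(o^2 - 3*o + 2) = (o - 3)*(o - 1)*(o - 2)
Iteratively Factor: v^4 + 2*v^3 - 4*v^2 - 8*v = (v + 2)*(v^3 - 4*v) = (v + 2)^2*(v^2 - 2*v) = v*(v + 2)^2*(v - 2)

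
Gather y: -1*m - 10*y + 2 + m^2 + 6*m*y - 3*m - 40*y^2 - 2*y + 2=m^2 - 4*m - 40*y^2 + y*(6*m - 12) + 4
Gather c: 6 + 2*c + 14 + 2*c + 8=4*c + 28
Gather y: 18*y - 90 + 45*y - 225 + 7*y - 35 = 70*y - 350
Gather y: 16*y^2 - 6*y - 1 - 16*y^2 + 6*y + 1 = 0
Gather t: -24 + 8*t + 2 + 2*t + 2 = 10*t - 20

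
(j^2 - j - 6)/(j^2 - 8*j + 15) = (j + 2)/(j - 5)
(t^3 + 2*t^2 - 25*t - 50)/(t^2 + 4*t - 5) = (t^2 - 3*t - 10)/(t - 1)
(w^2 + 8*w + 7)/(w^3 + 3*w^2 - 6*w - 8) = (w + 7)/(w^2 + 2*w - 8)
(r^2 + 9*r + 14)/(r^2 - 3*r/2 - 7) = 2*(r + 7)/(2*r - 7)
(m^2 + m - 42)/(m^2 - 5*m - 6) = (m + 7)/(m + 1)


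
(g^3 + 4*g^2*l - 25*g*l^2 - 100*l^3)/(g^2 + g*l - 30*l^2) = (g^2 + 9*g*l + 20*l^2)/(g + 6*l)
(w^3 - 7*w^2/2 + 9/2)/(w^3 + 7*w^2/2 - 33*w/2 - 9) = (2*w^2 - w - 3)/(2*w^2 + 13*w + 6)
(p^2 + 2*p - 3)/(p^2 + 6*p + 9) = (p - 1)/(p + 3)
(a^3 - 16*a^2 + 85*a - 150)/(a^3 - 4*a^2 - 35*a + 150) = (a - 6)/(a + 6)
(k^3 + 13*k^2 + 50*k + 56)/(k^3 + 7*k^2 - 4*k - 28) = (k + 4)/(k - 2)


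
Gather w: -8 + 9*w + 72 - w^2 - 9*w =64 - w^2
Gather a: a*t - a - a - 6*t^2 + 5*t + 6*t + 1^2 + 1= a*(t - 2) - 6*t^2 + 11*t + 2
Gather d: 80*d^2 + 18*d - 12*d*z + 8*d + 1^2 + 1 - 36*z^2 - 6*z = 80*d^2 + d*(26 - 12*z) - 36*z^2 - 6*z + 2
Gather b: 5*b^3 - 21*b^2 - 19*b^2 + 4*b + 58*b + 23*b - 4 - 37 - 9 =5*b^3 - 40*b^2 + 85*b - 50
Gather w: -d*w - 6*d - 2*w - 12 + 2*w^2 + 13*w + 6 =-6*d + 2*w^2 + w*(11 - d) - 6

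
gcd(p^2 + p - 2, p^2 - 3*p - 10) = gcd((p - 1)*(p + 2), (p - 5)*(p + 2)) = p + 2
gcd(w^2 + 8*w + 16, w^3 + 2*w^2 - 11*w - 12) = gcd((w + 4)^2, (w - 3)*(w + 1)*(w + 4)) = w + 4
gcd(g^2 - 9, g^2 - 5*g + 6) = g - 3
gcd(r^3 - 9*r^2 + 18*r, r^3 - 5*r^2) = r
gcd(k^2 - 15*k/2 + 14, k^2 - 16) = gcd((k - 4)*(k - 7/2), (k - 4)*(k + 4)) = k - 4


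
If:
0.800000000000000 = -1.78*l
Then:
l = -0.45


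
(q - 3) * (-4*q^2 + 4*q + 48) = -4*q^3 + 16*q^2 + 36*q - 144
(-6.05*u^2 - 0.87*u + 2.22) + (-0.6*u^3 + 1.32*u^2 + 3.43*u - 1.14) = -0.6*u^3 - 4.73*u^2 + 2.56*u + 1.08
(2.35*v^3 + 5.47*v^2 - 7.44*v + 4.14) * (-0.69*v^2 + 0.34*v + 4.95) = -1.6215*v^5 - 2.9753*v^4 + 18.6259*v^3 + 21.6903*v^2 - 35.4204*v + 20.493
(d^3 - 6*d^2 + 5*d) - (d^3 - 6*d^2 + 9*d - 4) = 4 - 4*d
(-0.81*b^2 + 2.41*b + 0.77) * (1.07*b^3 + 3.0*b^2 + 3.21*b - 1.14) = -0.8667*b^5 + 0.1487*b^4 + 5.4538*b^3 + 10.9695*b^2 - 0.2757*b - 0.8778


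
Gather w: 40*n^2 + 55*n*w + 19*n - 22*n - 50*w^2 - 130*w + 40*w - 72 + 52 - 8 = 40*n^2 - 3*n - 50*w^2 + w*(55*n - 90) - 28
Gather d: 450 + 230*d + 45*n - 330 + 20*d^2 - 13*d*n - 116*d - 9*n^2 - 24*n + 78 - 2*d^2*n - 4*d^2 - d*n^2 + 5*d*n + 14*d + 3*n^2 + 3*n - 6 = d^2*(16 - 2*n) + d*(-n^2 - 8*n + 128) - 6*n^2 + 24*n + 192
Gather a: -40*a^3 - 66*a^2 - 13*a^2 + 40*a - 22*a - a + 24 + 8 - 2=-40*a^3 - 79*a^2 + 17*a + 30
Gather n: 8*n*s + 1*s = 8*n*s + s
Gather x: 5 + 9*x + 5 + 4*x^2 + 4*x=4*x^2 + 13*x + 10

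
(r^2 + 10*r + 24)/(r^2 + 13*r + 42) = (r + 4)/(r + 7)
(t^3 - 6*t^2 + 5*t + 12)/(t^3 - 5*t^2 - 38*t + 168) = (t^2 - 2*t - 3)/(t^2 - t - 42)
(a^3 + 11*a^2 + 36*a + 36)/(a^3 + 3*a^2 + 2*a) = (a^2 + 9*a + 18)/(a*(a + 1))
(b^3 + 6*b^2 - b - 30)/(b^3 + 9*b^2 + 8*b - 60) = (b + 3)/(b + 6)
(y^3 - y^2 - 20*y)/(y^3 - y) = (y^2 - y - 20)/(y^2 - 1)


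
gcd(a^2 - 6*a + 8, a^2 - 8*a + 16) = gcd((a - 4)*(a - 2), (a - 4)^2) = a - 4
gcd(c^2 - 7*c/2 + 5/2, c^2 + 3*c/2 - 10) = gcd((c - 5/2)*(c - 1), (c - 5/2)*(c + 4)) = c - 5/2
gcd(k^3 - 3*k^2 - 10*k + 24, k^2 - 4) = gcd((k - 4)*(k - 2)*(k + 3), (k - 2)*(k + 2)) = k - 2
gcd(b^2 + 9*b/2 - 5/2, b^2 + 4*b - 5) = b + 5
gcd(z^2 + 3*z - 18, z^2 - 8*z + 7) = 1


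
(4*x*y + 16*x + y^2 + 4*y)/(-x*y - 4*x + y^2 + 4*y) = (-4*x - y)/(x - y)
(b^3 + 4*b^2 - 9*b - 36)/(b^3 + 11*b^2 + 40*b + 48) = (b - 3)/(b + 4)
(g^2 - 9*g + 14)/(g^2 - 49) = (g - 2)/(g + 7)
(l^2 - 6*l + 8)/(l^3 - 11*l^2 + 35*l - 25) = (l^2 - 6*l + 8)/(l^3 - 11*l^2 + 35*l - 25)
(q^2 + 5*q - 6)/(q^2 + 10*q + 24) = (q - 1)/(q + 4)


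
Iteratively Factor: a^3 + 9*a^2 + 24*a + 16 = (a + 4)*(a^2 + 5*a + 4) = (a + 1)*(a + 4)*(a + 4)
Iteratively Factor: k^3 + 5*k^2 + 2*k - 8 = (k - 1)*(k^2 + 6*k + 8) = (k - 1)*(k + 4)*(k + 2)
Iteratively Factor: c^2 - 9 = (c + 3)*(c - 3)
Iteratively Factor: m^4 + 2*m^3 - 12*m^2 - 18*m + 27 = (m + 3)*(m^3 - m^2 - 9*m + 9) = (m + 3)^2*(m^2 - 4*m + 3) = (m - 3)*(m + 3)^2*(m - 1)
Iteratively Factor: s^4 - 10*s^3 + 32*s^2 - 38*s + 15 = (s - 3)*(s^3 - 7*s^2 + 11*s - 5) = (s - 3)*(s - 1)*(s^2 - 6*s + 5) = (s - 5)*(s - 3)*(s - 1)*(s - 1)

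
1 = 1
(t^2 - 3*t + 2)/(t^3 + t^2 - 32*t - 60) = (t^2 - 3*t + 2)/(t^3 + t^2 - 32*t - 60)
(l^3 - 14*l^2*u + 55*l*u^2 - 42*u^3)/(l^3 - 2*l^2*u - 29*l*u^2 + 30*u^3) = (l - 7*u)/(l + 5*u)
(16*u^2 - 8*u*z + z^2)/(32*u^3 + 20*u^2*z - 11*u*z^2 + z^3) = (-4*u + z)/(-8*u^2 - 7*u*z + z^2)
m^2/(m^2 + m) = m/(m + 1)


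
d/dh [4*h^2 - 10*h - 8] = 8*h - 10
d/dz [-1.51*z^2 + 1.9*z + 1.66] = 1.9 - 3.02*z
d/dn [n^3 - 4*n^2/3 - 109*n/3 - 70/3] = 3*n^2 - 8*n/3 - 109/3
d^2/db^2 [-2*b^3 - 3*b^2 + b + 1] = -12*b - 6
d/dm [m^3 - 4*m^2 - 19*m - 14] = 3*m^2 - 8*m - 19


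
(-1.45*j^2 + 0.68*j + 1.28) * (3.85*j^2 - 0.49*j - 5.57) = -5.5825*j^4 + 3.3285*j^3 + 12.6713*j^2 - 4.4148*j - 7.1296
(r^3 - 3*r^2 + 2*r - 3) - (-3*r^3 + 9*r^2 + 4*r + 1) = 4*r^3 - 12*r^2 - 2*r - 4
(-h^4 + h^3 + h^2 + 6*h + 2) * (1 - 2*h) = 2*h^5 - 3*h^4 - h^3 - 11*h^2 + 2*h + 2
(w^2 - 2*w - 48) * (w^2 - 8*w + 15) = w^4 - 10*w^3 - 17*w^2 + 354*w - 720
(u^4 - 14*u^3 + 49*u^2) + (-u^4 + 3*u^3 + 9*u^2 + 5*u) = -11*u^3 + 58*u^2 + 5*u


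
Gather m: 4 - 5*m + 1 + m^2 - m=m^2 - 6*m + 5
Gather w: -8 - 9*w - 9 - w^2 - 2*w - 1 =-w^2 - 11*w - 18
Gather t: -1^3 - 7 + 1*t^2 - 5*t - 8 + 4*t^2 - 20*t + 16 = 5*t^2 - 25*t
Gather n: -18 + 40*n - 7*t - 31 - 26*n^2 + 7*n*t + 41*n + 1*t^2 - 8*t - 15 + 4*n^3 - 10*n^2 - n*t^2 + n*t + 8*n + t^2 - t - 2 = 4*n^3 - 36*n^2 + n*(-t^2 + 8*t + 89) + 2*t^2 - 16*t - 66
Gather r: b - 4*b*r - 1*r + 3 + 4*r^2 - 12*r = b + 4*r^2 + r*(-4*b - 13) + 3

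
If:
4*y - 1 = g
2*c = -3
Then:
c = -3/2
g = 4*y - 1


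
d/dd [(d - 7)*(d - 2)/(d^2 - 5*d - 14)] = 4/(d^2 + 4*d + 4)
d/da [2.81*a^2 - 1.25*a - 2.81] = 5.62*a - 1.25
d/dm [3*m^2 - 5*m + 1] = 6*m - 5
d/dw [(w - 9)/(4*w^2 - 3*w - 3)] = (4*w^2 - 3*w - (w - 9)*(8*w - 3) - 3)/(-4*w^2 + 3*w + 3)^2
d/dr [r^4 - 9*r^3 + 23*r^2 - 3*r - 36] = 4*r^3 - 27*r^2 + 46*r - 3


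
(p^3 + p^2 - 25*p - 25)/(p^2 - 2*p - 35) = (p^2 - 4*p - 5)/(p - 7)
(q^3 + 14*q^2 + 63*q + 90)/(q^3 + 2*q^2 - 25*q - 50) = (q^2 + 9*q + 18)/(q^2 - 3*q - 10)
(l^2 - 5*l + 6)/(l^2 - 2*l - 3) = (l - 2)/(l + 1)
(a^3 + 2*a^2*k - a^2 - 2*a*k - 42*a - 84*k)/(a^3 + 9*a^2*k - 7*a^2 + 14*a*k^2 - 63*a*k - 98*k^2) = (a + 6)/(a + 7*k)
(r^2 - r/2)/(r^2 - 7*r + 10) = r*(2*r - 1)/(2*(r^2 - 7*r + 10))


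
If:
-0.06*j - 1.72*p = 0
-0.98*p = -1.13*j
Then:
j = 0.00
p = 0.00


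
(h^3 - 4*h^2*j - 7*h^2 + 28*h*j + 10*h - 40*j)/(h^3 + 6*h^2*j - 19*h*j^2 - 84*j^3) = (h^2 - 7*h + 10)/(h^2 + 10*h*j + 21*j^2)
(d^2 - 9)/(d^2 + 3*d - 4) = (d^2 - 9)/(d^2 + 3*d - 4)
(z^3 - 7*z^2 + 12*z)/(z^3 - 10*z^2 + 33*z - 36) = z/(z - 3)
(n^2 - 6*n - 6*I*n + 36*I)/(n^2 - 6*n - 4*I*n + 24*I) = (n - 6*I)/(n - 4*I)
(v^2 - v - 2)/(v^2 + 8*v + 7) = (v - 2)/(v + 7)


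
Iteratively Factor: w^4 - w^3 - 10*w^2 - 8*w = (w - 4)*(w^3 + 3*w^2 + 2*w) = (w - 4)*(w + 2)*(w^2 + w) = (w - 4)*(w + 1)*(w + 2)*(w)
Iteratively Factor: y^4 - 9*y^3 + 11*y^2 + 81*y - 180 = (y - 3)*(y^3 - 6*y^2 - 7*y + 60) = (y - 5)*(y - 3)*(y^2 - y - 12) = (y - 5)*(y - 3)*(y + 3)*(y - 4)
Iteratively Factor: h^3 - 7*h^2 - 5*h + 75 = (h - 5)*(h^2 - 2*h - 15) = (h - 5)*(h + 3)*(h - 5)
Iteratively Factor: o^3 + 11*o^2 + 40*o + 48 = (o + 3)*(o^2 + 8*o + 16) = (o + 3)*(o + 4)*(o + 4)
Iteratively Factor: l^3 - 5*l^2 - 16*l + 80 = (l - 4)*(l^2 - l - 20) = (l - 4)*(l + 4)*(l - 5)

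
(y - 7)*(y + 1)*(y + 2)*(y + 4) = y^4 - 35*y^2 - 90*y - 56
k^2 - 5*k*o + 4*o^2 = (k - 4*o)*(k - o)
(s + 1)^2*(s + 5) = s^3 + 7*s^2 + 11*s + 5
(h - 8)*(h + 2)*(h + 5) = h^3 - h^2 - 46*h - 80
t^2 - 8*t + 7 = (t - 7)*(t - 1)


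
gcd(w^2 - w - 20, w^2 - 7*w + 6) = 1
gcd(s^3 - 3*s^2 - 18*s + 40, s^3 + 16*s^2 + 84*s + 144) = s + 4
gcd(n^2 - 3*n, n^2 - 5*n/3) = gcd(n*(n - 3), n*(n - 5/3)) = n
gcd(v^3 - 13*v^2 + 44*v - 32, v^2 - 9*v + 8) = v^2 - 9*v + 8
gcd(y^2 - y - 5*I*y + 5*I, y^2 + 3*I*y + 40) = y - 5*I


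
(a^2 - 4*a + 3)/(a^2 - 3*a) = (a - 1)/a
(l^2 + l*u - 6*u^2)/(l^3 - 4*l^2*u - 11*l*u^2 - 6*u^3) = (-l^2 - l*u + 6*u^2)/(-l^3 + 4*l^2*u + 11*l*u^2 + 6*u^3)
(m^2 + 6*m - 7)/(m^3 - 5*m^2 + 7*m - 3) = (m + 7)/(m^2 - 4*m + 3)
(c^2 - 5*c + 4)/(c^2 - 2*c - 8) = (c - 1)/(c + 2)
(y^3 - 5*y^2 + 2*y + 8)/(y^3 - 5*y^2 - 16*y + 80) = (y^2 - y - 2)/(y^2 - y - 20)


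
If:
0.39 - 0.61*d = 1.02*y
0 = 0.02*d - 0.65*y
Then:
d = 0.61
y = 0.02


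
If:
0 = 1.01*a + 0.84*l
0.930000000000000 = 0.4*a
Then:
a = 2.32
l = -2.80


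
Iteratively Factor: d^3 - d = (d + 1)*(d^2 - d) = (d - 1)*(d + 1)*(d)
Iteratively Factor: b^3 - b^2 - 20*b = (b - 5)*(b^2 + 4*b) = (b - 5)*(b + 4)*(b)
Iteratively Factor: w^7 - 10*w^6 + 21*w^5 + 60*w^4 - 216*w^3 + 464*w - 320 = (w - 5)*(w^6 - 5*w^5 - 4*w^4 + 40*w^3 - 16*w^2 - 80*w + 64) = (w - 5)*(w - 2)*(w^5 - 3*w^4 - 10*w^3 + 20*w^2 + 24*w - 32) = (w - 5)*(w - 2)*(w + 2)*(w^4 - 5*w^3 + 20*w - 16) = (w - 5)*(w - 4)*(w - 2)*(w + 2)*(w^3 - w^2 - 4*w + 4) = (w - 5)*(w - 4)*(w - 2)^2*(w + 2)*(w^2 + w - 2) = (w - 5)*(w - 4)*(w - 2)^2*(w + 2)^2*(w - 1)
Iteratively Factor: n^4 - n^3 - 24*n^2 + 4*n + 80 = (n + 4)*(n^3 - 5*n^2 - 4*n + 20) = (n - 5)*(n + 4)*(n^2 - 4) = (n - 5)*(n - 2)*(n + 4)*(n + 2)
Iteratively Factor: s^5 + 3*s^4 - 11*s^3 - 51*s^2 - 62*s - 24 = (s - 4)*(s^4 + 7*s^3 + 17*s^2 + 17*s + 6) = (s - 4)*(s + 2)*(s^3 + 5*s^2 + 7*s + 3) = (s - 4)*(s + 2)*(s + 3)*(s^2 + 2*s + 1) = (s - 4)*(s + 1)*(s + 2)*(s + 3)*(s + 1)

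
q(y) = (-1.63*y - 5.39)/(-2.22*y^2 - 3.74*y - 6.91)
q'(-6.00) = 0.00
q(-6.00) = -0.07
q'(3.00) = -0.08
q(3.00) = 0.27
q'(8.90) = -0.01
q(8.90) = 0.09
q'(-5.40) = 0.01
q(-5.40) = -0.07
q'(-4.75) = 0.02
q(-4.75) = -0.06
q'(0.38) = -0.25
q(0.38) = 0.69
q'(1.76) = -0.15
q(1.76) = 0.41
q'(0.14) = -0.22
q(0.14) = 0.75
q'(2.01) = -0.13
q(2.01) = 0.37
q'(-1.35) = 0.48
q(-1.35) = 0.54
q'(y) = (-1.63*y - 5.39)*(4.44*y + 3.74)/(-2.22*y^2 - 3.74*y - 6.91)^2 - 1.63/(-2.22*y^2 - 3.74*y - 6.91)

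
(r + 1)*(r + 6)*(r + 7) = r^3 + 14*r^2 + 55*r + 42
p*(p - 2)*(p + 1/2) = p^3 - 3*p^2/2 - p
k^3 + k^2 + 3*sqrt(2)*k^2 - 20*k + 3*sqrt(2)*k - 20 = (k + 1)*(k - 2*sqrt(2))*(k + 5*sqrt(2))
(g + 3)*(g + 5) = g^2 + 8*g + 15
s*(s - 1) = s^2 - s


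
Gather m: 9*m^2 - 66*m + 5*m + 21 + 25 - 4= 9*m^2 - 61*m + 42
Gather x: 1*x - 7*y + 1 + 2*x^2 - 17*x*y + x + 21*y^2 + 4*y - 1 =2*x^2 + x*(2 - 17*y) + 21*y^2 - 3*y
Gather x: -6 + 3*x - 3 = 3*x - 9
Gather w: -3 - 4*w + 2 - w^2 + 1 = -w^2 - 4*w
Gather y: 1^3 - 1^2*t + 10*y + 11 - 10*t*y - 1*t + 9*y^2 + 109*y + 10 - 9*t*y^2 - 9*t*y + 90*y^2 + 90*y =-2*t + y^2*(99 - 9*t) + y*(209 - 19*t) + 22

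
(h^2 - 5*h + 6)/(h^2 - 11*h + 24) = (h - 2)/(h - 8)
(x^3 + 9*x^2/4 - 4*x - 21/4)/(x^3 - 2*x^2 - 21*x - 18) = (x - 7/4)/(x - 6)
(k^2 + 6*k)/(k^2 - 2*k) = (k + 6)/(k - 2)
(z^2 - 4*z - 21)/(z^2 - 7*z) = (z + 3)/z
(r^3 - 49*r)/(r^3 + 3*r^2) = (r^2 - 49)/(r*(r + 3))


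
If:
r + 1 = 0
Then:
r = -1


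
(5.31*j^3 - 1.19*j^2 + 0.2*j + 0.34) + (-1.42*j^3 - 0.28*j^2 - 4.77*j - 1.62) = 3.89*j^3 - 1.47*j^2 - 4.57*j - 1.28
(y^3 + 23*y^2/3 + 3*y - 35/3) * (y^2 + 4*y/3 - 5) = y^5 + 9*y^4 + 74*y^3/9 - 46*y^2 - 275*y/9 + 175/3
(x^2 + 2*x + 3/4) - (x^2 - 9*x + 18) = 11*x - 69/4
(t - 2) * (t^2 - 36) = t^3 - 2*t^2 - 36*t + 72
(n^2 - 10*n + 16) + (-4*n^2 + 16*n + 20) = -3*n^2 + 6*n + 36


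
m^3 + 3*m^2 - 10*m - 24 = (m - 3)*(m + 2)*(m + 4)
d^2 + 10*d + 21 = (d + 3)*(d + 7)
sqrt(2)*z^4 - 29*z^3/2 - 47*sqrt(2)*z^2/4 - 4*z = z*(z - 8*sqrt(2))*(z + sqrt(2)/2)*(sqrt(2)*z + 1/2)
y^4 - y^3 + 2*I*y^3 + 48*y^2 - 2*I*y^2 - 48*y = y*(y - 1)*(y - 6*I)*(y + 8*I)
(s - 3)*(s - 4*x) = s^2 - 4*s*x - 3*s + 12*x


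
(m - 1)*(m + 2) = m^2 + m - 2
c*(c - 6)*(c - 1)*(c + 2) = c^4 - 5*c^3 - 8*c^2 + 12*c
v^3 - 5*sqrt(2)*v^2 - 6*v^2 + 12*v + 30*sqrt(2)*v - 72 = (v - 6)*(v - 3*sqrt(2))*(v - 2*sqrt(2))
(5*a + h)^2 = 25*a^2 + 10*a*h + h^2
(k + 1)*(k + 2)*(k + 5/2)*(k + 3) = k^4 + 17*k^3/2 + 26*k^2 + 67*k/2 + 15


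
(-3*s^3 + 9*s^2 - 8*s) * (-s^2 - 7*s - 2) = 3*s^5 + 12*s^4 - 49*s^3 + 38*s^2 + 16*s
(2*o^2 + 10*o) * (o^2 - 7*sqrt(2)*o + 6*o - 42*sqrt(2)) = 2*o^4 - 14*sqrt(2)*o^3 + 22*o^3 - 154*sqrt(2)*o^2 + 60*o^2 - 420*sqrt(2)*o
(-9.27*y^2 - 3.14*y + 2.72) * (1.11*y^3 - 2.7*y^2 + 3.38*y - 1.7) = -10.2897*y^5 + 21.5436*y^4 - 19.8354*y^3 - 2.1982*y^2 + 14.5316*y - 4.624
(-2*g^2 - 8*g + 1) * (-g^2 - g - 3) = 2*g^4 + 10*g^3 + 13*g^2 + 23*g - 3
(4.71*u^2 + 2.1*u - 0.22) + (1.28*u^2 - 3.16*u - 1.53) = 5.99*u^2 - 1.06*u - 1.75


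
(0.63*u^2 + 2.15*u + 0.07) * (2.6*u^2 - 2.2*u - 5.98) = 1.638*u^4 + 4.204*u^3 - 8.3154*u^2 - 13.011*u - 0.4186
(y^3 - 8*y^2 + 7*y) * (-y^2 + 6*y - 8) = -y^5 + 14*y^4 - 63*y^3 + 106*y^2 - 56*y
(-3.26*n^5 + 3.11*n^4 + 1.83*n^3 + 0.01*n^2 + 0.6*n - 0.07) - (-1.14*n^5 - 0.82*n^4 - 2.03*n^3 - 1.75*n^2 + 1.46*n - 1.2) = -2.12*n^5 + 3.93*n^4 + 3.86*n^3 + 1.76*n^2 - 0.86*n + 1.13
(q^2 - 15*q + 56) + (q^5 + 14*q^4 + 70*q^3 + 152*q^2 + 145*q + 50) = q^5 + 14*q^4 + 70*q^3 + 153*q^2 + 130*q + 106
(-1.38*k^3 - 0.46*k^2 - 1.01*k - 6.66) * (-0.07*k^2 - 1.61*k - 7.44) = 0.0966*k^5 + 2.254*k^4 + 11.0785*k^3 + 5.5147*k^2 + 18.237*k + 49.5504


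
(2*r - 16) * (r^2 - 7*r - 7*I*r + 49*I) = 2*r^3 - 30*r^2 - 14*I*r^2 + 112*r + 210*I*r - 784*I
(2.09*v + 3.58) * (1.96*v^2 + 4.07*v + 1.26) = 4.0964*v^3 + 15.5231*v^2 + 17.204*v + 4.5108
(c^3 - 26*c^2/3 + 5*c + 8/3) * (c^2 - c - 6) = c^5 - 29*c^4/3 + 23*c^3/3 + 149*c^2/3 - 98*c/3 - 16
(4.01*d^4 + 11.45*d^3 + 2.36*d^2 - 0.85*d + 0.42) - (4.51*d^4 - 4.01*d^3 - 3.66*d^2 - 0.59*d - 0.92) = -0.5*d^4 + 15.46*d^3 + 6.02*d^2 - 0.26*d + 1.34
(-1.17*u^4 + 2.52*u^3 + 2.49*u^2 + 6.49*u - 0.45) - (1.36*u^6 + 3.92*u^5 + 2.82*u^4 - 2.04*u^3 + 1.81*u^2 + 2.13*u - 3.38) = -1.36*u^6 - 3.92*u^5 - 3.99*u^4 + 4.56*u^3 + 0.68*u^2 + 4.36*u + 2.93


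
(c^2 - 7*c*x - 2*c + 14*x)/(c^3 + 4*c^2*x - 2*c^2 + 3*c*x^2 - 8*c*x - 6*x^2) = (c - 7*x)/(c^2 + 4*c*x + 3*x^2)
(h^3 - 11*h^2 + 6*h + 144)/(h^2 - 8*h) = h - 3 - 18/h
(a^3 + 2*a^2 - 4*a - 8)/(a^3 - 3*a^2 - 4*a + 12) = (a + 2)/(a - 3)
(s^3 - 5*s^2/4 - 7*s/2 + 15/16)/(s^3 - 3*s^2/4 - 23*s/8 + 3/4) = (s - 5/2)/(s - 2)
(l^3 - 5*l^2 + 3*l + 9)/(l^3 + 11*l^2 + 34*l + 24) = (l^2 - 6*l + 9)/(l^2 + 10*l + 24)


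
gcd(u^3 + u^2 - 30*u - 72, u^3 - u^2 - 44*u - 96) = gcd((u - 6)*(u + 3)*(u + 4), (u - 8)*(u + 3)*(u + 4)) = u^2 + 7*u + 12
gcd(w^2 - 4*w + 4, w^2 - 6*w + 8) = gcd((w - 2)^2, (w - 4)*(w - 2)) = w - 2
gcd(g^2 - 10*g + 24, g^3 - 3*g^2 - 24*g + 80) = g - 4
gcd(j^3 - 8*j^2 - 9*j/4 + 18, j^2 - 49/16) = 1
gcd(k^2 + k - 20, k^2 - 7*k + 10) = 1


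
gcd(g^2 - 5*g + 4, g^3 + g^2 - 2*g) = g - 1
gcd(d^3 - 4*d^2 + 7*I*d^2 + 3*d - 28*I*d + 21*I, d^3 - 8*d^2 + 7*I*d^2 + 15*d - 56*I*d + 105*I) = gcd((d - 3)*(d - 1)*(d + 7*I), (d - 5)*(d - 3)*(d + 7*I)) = d^2 + d*(-3 + 7*I) - 21*I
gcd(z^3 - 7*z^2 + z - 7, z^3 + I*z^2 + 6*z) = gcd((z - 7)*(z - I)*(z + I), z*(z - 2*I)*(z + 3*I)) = 1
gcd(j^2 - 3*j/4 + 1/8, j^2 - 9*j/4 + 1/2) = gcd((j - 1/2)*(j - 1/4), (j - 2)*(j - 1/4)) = j - 1/4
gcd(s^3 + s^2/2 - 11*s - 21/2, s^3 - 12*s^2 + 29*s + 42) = s + 1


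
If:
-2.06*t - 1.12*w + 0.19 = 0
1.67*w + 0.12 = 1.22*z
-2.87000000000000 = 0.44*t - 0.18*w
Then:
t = -3.68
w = 6.94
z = 9.60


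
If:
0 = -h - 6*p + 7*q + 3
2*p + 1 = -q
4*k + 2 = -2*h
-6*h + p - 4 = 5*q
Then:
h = -24/131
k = -107/262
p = -25/131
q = -81/131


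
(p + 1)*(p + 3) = p^2 + 4*p + 3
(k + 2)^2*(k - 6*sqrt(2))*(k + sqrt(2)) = k^4 - 5*sqrt(2)*k^3 + 4*k^3 - 20*sqrt(2)*k^2 - 8*k^2 - 48*k - 20*sqrt(2)*k - 48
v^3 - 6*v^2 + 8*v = v*(v - 4)*(v - 2)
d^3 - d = d*(d - 1)*(d + 1)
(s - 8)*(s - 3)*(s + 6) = s^3 - 5*s^2 - 42*s + 144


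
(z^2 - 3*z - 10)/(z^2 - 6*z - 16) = (z - 5)/(z - 8)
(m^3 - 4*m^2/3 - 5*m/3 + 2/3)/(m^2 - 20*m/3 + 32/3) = (3*m^3 - 4*m^2 - 5*m + 2)/(3*m^2 - 20*m + 32)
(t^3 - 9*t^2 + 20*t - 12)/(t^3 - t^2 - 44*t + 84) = (t - 1)/(t + 7)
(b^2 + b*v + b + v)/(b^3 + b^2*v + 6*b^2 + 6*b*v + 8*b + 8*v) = (b + 1)/(b^2 + 6*b + 8)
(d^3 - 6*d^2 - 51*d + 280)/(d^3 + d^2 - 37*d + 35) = (d - 8)/(d - 1)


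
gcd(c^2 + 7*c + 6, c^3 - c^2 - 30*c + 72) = c + 6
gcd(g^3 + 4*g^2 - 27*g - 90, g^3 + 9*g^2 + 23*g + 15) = g + 3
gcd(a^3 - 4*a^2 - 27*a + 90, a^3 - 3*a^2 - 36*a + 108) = a^2 - 9*a + 18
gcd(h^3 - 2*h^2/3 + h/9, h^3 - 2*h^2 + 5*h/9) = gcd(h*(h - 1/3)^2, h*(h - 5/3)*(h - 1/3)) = h^2 - h/3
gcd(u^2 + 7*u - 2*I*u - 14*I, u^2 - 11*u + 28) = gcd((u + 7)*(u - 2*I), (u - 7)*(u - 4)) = 1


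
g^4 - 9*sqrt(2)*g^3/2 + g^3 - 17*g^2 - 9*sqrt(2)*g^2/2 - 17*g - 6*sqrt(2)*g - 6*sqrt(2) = (g + 1)*(g - 6*sqrt(2))*(g + sqrt(2)/2)*(g + sqrt(2))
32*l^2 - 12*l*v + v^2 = (-8*l + v)*(-4*l + v)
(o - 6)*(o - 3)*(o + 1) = o^3 - 8*o^2 + 9*o + 18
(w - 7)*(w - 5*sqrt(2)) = w^2 - 5*sqrt(2)*w - 7*w + 35*sqrt(2)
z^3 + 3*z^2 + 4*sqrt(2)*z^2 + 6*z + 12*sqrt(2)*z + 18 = (z + 3)*(z + sqrt(2))*(z + 3*sqrt(2))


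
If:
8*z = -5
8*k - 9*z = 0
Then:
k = -45/64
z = -5/8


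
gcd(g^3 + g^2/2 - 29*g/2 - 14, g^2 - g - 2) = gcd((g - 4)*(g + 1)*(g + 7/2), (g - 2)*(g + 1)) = g + 1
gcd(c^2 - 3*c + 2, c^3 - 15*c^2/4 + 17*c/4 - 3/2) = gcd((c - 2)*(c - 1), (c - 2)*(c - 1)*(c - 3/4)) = c^2 - 3*c + 2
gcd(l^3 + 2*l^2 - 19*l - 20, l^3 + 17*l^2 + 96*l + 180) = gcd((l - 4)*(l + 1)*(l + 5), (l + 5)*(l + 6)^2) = l + 5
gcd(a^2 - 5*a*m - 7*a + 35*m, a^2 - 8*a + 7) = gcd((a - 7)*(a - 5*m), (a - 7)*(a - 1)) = a - 7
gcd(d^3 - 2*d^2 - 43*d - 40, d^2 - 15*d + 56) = d - 8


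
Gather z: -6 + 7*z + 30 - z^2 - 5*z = -z^2 + 2*z + 24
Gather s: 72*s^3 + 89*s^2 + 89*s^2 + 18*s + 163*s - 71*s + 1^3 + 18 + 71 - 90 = 72*s^3 + 178*s^2 + 110*s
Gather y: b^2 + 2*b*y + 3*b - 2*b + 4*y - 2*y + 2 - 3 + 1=b^2 + b + y*(2*b + 2)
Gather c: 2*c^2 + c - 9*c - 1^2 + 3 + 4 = 2*c^2 - 8*c + 6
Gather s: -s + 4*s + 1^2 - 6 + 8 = 3*s + 3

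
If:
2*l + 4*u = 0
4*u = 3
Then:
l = -3/2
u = 3/4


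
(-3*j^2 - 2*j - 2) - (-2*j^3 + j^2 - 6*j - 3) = 2*j^3 - 4*j^2 + 4*j + 1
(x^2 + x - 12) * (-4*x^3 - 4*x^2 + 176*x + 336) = -4*x^5 - 8*x^4 + 220*x^3 + 560*x^2 - 1776*x - 4032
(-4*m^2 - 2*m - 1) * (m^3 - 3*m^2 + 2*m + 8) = -4*m^5 + 10*m^4 - 3*m^3 - 33*m^2 - 18*m - 8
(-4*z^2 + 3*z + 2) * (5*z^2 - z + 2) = -20*z^4 + 19*z^3 - z^2 + 4*z + 4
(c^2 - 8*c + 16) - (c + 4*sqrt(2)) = c^2 - 9*c - 4*sqrt(2) + 16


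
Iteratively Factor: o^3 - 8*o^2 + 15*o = (o)*(o^2 - 8*o + 15) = o*(o - 3)*(o - 5)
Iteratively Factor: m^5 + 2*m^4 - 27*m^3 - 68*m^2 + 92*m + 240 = (m + 3)*(m^4 - m^3 - 24*m^2 + 4*m + 80) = (m - 5)*(m + 3)*(m^3 + 4*m^2 - 4*m - 16) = (m - 5)*(m + 2)*(m + 3)*(m^2 + 2*m - 8) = (m - 5)*(m + 2)*(m + 3)*(m + 4)*(m - 2)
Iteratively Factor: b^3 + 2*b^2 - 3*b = (b - 1)*(b^2 + 3*b) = b*(b - 1)*(b + 3)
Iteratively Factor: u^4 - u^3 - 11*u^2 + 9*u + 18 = (u + 3)*(u^3 - 4*u^2 + u + 6) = (u - 2)*(u + 3)*(u^2 - 2*u - 3) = (u - 3)*(u - 2)*(u + 3)*(u + 1)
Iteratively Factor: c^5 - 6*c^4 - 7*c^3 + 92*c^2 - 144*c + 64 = (c + 4)*(c^4 - 10*c^3 + 33*c^2 - 40*c + 16) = (c - 4)*(c + 4)*(c^3 - 6*c^2 + 9*c - 4) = (c - 4)^2*(c + 4)*(c^2 - 2*c + 1) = (c - 4)^2*(c - 1)*(c + 4)*(c - 1)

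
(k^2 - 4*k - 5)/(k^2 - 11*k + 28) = (k^2 - 4*k - 5)/(k^2 - 11*k + 28)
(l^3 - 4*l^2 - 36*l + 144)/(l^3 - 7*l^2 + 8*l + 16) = (l^2 - 36)/(l^2 - 3*l - 4)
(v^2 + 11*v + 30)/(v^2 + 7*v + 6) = (v + 5)/(v + 1)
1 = 1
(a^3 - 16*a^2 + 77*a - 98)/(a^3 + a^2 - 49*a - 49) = (a^2 - 9*a + 14)/(a^2 + 8*a + 7)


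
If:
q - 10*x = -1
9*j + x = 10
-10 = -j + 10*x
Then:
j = 110/91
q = -891/91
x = -80/91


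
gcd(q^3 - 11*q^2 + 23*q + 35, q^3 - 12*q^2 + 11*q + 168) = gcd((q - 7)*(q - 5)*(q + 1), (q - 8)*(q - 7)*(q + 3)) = q - 7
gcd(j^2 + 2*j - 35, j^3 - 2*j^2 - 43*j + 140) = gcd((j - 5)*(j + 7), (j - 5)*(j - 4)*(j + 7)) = j^2 + 2*j - 35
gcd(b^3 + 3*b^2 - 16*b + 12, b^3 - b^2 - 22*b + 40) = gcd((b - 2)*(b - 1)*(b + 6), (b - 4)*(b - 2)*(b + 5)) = b - 2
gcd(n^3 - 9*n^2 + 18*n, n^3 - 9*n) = n^2 - 3*n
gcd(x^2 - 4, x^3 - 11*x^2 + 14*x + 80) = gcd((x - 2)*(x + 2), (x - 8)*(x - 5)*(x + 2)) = x + 2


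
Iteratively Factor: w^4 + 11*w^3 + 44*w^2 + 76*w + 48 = (w + 4)*(w^3 + 7*w^2 + 16*w + 12) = (w + 3)*(w + 4)*(w^2 + 4*w + 4) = (w + 2)*(w + 3)*(w + 4)*(w + 2)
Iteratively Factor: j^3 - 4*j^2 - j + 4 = (j - 1)*(j^2 - 3*j - 4) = (j - 1)*(j + 1)*(j - 4)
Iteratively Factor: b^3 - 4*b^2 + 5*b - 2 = (b - 2)*(b^2 - 2*b + 1) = (b - 2)*(b - 1)*(b - 1)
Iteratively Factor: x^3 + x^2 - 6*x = (x + 3)*(x^2 - 2*x) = x*(x + 3)*(x - 2)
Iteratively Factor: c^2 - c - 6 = (c - 3)*(c + 2)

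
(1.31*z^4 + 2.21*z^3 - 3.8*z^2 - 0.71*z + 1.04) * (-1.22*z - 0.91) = -1.5982*z^5 - 3.8883*z^4 + 2.6249*z^3 + 4.3242*z^2 - 0.6227*z - 0.9464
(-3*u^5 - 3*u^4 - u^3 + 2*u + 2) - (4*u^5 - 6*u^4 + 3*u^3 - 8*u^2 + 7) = -7*u^5 + 3*u^4 - 4*u^3 + 8*u^2 + 2*u - 5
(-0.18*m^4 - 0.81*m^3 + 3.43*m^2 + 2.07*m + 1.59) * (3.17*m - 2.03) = -0.5706*m^5 - 2.2023*m^4 + 12.5174*m^3 - 0.401*m^2 + 0.838200000000001*m - 3.2277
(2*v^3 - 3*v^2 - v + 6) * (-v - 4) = -2*v^4 - 5*v^3 + 13*v^2 - 2*v - 24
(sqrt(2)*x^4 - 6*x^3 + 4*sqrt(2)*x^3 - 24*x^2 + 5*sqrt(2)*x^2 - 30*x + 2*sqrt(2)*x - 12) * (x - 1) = sqrt(2)*x^5 - 6*x^4 + 3*sqrt(2)*x^4 - 18*x^3 + sqrt(2)*x^3 - 6*x^2 - 3*sqrt(2)*x^2 - 2*sqrt(2)*x + 18*x + 12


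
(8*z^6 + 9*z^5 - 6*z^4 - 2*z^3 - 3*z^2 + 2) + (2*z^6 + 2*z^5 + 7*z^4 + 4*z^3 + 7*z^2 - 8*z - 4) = 10*z^6 + 11*z^5 + z^4 + 2*z^3 + 4*z^2 - 8*z - 2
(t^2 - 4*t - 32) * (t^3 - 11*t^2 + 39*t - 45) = t^5 - 15*t^4 + 51*t^3 + 151*t^2 - 1068*t + 1440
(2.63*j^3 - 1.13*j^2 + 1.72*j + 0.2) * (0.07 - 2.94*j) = -7.7322*j^4 + 3.5063*j^3 - 5.1359*j^2 - 0.4676*j + 0.014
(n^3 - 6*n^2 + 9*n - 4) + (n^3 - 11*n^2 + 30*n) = 2*n^3 - 17*n^2 + 39*n - 4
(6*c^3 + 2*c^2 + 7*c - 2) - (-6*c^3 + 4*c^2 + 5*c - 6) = 12*c^3 - 2*c^2 + 2*c + 4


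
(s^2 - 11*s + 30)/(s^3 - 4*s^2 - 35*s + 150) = (s - 6)/(s^2 + s - 30)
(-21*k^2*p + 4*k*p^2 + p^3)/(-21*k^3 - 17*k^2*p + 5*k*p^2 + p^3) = p/(k + p)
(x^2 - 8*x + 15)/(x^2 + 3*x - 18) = (x - 5)/(x + 6)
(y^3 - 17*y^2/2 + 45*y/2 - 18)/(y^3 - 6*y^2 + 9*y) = (y^2 - 11*y/2 + 6)/(y*(y - 3))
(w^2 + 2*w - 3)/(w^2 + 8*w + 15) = (w - 1)/(w + 5)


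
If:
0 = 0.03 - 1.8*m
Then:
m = 0.02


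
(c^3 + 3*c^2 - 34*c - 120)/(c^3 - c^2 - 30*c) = (c + 4)/c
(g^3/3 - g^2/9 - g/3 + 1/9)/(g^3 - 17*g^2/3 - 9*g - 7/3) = (3*g^2 - 4*g + 1)/(3*(3*g^2 - 20*g - 7))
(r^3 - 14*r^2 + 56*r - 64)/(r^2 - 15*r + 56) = (r^2 - 6*r + 8)/(r - 7)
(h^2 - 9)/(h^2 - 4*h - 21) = (h - 3)/(h - 7)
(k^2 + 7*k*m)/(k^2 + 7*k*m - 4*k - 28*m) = k/(k - 4)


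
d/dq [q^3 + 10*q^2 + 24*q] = 3*q^2 + 20*q + 24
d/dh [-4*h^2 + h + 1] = 1 - 8*h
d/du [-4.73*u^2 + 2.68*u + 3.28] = 2.68 - 9.46*u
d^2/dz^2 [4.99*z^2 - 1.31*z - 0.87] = 9.98000000000000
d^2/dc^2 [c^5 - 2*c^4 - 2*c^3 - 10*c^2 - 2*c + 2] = 20*c^3 - 24*c^2 - 12*c - 20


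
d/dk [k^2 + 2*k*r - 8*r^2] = 2*k + 2*r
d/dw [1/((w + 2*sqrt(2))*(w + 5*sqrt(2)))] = (-2*w - 7*sqrt(2))/(w^4 + 14*sqrt(2)*w^3 + 138*w^2 + 280*sqrt(2)*w + 400)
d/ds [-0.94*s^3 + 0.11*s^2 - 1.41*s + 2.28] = -2.82*s^2 + 0.22*s - 1.41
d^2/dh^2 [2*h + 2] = 0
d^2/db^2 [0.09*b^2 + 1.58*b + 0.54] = 0.180000000000000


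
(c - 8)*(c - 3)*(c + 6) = c^3 - 5*c^2 - 42*c + 144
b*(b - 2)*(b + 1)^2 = b^4 - 3*b^2 - 2*b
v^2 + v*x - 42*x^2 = (v - 6*x)*(v + 7*x)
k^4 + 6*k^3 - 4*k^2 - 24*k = k*(k - 2)*(k + 2)*(k + 6)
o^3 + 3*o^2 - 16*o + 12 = (o - 2)*(o - 1)*(o + 6)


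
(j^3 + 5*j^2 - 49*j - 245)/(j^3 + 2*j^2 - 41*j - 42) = (j^2 - 2*j - 35)/(j^2 - 5*j - 6)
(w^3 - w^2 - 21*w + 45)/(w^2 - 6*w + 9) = w + 5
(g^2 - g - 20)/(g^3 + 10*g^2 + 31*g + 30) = (g^2 - g - 20)/(g^3 + 10*g^2 + 31*g + 30)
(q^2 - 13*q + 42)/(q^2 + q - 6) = (q^2 - 13*q + 42)/(q^2 + q - 6)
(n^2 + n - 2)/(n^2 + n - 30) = (n^2 + n - 2)/(n^2 + n - 30)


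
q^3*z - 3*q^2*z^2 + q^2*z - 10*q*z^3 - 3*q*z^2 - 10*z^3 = (q - 5*z)*(q + 2*z)*(q*z + z)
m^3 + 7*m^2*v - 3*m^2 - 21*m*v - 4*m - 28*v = (m - 4)*(m + 1)*(m + 7*v)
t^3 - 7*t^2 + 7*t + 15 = (t - 5)*(t - 3)*(t + 1)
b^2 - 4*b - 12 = (b - 6)*(b + 2)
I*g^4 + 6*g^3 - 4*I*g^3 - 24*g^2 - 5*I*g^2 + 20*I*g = g*(g - 4)*(g - 5*I)*(I*g + 1)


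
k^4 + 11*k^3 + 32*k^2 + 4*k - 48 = (k - 1)*(k + 2)*(k + 4)*(k + 6)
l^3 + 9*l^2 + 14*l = l*(l + 2)*(l + 7)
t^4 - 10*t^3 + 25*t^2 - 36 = (t - 6)*(t - 3)*(t - 2)*(t + 1)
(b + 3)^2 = b^2 + 6*b + 9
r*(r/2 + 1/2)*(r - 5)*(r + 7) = r^4/2 + 3*r^3/2 - 33*r^2/2 - 35*r/2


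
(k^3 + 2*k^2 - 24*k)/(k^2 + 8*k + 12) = k*(k - 4)/(k + 2)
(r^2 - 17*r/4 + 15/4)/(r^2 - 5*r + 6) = (r - 5/4)/(r - 2)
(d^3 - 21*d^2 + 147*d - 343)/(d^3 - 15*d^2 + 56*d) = (d^2 - 14*d + 49)/(d*(d - 8))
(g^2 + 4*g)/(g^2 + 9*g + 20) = g/(g + 5)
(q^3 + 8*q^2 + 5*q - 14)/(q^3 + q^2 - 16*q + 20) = (q^3 + 8*q^2 + 5*q - 14)/(q^3 + q^2 - 16*q + 20)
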